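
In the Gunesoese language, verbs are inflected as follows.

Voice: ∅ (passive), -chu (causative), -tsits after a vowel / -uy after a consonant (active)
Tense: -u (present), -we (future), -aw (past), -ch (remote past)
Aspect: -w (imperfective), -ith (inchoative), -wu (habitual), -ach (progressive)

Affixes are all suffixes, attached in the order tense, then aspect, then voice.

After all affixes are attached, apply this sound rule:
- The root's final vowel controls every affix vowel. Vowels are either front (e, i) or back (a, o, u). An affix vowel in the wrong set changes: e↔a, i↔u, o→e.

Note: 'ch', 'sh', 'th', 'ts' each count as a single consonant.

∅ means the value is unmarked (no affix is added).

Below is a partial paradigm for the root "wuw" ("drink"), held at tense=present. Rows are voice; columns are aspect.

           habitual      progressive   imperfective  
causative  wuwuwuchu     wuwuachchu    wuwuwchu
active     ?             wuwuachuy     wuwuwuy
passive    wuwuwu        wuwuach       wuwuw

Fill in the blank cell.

Attach tense present -u → wuwu.
Attach aspect habitual -wu → wuwuwu.
Attach voice active -tsits (after vowel 'u') → wuwuwutsits.
Apply vowel harmony: wuwuwutsits → wuwuwutsuts.

wuwuwutsuts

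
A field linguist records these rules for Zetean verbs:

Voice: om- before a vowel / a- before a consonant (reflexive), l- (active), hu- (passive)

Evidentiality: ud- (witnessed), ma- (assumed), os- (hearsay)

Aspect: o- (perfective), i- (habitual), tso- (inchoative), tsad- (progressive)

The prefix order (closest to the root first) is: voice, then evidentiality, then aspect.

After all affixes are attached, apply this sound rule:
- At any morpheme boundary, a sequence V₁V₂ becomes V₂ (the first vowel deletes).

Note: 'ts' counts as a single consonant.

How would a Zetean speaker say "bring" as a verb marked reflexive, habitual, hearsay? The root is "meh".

Attach voice reflexive a- (before consonant 'm') → ameh.
Attach evidentiality hearsay os- → osameh.
Attach aspect habitual i- → iosameh.
Apply vowel deletion: iosameh → osameh.

osameh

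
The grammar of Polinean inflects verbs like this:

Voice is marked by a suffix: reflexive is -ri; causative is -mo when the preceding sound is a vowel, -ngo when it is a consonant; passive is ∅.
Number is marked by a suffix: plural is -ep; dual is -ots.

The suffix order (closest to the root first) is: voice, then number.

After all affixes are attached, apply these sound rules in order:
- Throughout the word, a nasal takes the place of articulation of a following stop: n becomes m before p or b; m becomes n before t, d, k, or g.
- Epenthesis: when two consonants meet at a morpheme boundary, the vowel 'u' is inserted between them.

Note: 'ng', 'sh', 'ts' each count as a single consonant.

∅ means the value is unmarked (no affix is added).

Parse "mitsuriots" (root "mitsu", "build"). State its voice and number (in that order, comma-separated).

reflexive, dual

Segment: mitsu-ri-ots.
voice: -ri → reflexive.
number: -ots → dual.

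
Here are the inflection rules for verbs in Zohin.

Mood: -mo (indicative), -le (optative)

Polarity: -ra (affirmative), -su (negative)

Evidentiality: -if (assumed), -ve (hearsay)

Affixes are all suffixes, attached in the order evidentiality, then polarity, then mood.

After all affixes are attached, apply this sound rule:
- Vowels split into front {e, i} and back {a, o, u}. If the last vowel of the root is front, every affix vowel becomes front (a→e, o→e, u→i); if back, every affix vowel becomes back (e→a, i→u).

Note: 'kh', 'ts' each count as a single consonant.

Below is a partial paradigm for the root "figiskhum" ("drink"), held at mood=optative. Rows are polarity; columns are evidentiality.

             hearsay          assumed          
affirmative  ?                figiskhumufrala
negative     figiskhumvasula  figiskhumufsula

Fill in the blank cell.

figiskhumvarala

Attach evidentiality hearsay -ve → figiskhumve.
Attach polarity affirmative -ra → figiskhumvera.
Attach mood optative -le → figiskhumverale.
Apply vowel harmony: figiskhumverale → figiskhumvarala.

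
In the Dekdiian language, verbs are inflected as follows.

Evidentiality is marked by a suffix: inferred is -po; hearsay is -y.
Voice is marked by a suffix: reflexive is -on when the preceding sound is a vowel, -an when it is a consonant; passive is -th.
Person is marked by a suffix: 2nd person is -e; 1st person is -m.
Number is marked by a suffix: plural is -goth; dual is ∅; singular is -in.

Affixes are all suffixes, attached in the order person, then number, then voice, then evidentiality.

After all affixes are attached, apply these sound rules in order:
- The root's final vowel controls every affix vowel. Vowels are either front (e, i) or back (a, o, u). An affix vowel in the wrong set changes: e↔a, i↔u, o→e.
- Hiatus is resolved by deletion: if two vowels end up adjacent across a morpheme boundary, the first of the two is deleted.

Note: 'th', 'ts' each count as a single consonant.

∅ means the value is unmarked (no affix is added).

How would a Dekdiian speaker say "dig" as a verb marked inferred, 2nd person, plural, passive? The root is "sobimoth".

sobimothagoththpo

Attach person 2nd person -e → sobimothe.
Attach number plural -goth → sobimothegoth.
Attach voice passive -th → sobimothegothth.
Attach evidentiality inferred -po → sobimothegoththpo.
Apply vowel harmony: sobimothegoththpo → sobimothagoththpo.
Vowel deletion: no change.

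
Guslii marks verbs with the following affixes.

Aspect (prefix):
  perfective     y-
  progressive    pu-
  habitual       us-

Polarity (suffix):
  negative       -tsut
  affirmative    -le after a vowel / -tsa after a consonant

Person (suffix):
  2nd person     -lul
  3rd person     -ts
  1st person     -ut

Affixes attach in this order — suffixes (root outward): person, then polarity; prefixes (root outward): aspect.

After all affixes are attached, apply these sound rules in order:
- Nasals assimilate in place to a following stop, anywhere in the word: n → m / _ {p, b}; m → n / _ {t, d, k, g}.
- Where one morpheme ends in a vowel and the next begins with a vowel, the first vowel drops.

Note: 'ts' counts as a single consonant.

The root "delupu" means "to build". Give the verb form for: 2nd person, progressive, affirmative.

pudelupulultsa

Attach person 2nd person -lul → delupulul.
Attach polarity affirmative -tsa (after consonant 'l') → delupulultsa.
Attach aspect progressive pu- → pudelupulultsa.
Nasal assimilation: no change.
Vowel deletion: no change.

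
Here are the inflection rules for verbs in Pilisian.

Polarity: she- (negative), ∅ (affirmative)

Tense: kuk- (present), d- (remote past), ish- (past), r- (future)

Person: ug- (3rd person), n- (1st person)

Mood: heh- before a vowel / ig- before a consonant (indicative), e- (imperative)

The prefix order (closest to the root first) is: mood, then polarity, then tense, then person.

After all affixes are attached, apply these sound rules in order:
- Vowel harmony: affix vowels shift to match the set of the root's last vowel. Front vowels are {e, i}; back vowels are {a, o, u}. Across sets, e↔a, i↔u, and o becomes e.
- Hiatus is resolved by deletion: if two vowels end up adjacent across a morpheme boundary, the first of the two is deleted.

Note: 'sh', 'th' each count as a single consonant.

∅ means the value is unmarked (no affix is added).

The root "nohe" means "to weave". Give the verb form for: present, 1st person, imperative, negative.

nkikshenohe

Attach mood imperative e- → enohe.
Attach polarity negative she- → sheenohe.
Attach tense present kuk- → kuksheenohe.
Attach person 1st person n- → nkuksheenohe.
Apply vowel harmony: nkuksheenohe → nkiksheenohe.
Apply vowel deletion: nkiksheenohe → nkikshenohe.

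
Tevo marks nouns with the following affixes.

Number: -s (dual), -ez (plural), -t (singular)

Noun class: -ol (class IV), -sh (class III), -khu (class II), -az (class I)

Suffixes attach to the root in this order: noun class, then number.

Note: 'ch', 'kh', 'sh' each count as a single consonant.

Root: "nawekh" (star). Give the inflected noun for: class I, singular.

Attach noun class class I -az → nawekhaz.
Attach number singular -t → nawekhazt.

nawekhazt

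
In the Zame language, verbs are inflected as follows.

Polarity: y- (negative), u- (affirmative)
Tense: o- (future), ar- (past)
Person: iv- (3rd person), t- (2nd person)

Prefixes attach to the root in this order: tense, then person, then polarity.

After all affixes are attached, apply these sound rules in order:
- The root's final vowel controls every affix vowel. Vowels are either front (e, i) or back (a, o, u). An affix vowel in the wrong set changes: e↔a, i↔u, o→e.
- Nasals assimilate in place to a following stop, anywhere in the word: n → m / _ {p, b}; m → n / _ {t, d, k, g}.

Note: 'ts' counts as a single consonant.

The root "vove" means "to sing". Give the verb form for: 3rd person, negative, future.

Attach tense future o- → ovove.
Attach person 3rd person iv- → ivovove.
Attach polarity negative y- → yivovove.
Apply vowel harmony: yivovove → yivevove.
Nasal assimilation: no change.

yivevove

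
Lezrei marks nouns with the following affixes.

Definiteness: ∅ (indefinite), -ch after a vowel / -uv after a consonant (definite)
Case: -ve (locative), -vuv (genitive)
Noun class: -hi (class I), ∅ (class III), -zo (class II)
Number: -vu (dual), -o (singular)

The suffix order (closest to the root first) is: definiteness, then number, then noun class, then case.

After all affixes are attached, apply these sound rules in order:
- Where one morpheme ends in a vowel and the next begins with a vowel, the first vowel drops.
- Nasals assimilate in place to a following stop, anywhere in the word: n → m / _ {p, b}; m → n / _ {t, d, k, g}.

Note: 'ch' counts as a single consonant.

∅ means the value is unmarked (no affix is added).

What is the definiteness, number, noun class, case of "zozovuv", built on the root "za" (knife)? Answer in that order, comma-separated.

Segment: za-o-zo-vuv.
definiteness: ∅ → indefinite.
number: -o → singular.
noun class: -zo → class II.
case: -vuv → genitive.

indefinite, singular, class II, genitive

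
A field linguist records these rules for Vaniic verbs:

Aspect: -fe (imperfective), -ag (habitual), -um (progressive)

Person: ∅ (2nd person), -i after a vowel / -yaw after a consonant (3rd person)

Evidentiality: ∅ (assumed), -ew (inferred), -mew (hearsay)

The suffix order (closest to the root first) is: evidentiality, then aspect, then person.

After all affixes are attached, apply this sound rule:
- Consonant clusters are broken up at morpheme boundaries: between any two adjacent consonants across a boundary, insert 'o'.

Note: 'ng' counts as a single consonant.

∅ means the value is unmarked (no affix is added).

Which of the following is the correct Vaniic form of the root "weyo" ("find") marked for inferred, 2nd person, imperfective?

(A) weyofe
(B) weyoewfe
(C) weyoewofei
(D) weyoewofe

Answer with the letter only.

D

Attach evidentiality inferred -ew → weyoew.
Attach aspect imperfective -fe → weyoewfe.
person = 2nd person: zero marking, form stays weyoewfe.
Apply epenthesis: weyoewfe → weyoewofe.
So the correct form is weyoewofe, option (D).
(C) weyoewofei is wrong: it uses 3rd person instead of 2nd person for person.
(A) weyofe is wrong: it uses assumed instead of inferred for evidentiality.
(B) weyoewfe is wrong: it fails to apply the sound rule(s).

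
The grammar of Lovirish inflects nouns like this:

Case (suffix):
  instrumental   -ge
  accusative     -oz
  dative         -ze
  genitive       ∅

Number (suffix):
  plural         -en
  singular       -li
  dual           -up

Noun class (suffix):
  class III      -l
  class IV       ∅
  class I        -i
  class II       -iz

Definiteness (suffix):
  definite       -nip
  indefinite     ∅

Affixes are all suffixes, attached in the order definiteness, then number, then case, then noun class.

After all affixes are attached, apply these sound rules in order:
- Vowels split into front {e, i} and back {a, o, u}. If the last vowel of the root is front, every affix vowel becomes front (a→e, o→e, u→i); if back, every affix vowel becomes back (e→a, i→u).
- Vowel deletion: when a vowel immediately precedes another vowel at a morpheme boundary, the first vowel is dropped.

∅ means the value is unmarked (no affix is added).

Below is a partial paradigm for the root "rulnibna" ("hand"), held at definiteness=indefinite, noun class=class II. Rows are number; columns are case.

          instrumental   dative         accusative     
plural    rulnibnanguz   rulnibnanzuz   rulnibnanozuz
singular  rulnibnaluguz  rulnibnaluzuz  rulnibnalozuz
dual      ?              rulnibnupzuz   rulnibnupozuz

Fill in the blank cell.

definiteness = indefinite: zero marking, form stays rulnibna.
Attach number dual -up → rulnibnaup.
Attach case instrumental -ge → rulnibnaupge.
Attach noun class class II -iz → rulnibnaupgeiz.
Apply vowel harmony: rulnibnaupgeiz → rulnibnaupgauz.
Apply vowel deletion: rulnibnaupgauz → rulnibnupguz.

rulnibnupguz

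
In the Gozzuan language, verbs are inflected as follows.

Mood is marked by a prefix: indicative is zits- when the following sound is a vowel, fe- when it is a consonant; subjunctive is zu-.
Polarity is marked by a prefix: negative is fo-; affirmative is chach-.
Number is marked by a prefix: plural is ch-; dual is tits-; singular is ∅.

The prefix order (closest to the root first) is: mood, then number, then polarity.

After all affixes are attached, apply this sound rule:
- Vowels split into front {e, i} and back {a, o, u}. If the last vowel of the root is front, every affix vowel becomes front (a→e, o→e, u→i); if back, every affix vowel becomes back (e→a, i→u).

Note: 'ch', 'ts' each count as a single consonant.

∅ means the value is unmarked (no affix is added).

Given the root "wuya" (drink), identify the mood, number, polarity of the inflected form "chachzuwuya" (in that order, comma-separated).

Segment: chach-zu-wuya.
mood: zu- → subjunctive.
number: ∅ → singular.
polarity: chach- → affirmative.

subjunctive, singular, affirmative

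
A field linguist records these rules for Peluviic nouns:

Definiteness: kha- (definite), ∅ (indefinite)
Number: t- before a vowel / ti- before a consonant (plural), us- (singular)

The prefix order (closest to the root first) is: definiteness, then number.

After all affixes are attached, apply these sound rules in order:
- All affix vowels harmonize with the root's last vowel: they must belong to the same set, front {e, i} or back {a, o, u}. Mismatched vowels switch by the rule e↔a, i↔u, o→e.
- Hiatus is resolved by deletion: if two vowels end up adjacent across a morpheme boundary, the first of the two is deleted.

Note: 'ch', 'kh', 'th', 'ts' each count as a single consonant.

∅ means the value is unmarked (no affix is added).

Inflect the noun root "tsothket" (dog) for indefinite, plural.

definiteness = indefinite: zero marking, form stays tsothket.
Attach number plural ti- (before consonant 'ts') → titsothket.
Vowel harmony: no change.
Vowel deletion: no change.

titsothket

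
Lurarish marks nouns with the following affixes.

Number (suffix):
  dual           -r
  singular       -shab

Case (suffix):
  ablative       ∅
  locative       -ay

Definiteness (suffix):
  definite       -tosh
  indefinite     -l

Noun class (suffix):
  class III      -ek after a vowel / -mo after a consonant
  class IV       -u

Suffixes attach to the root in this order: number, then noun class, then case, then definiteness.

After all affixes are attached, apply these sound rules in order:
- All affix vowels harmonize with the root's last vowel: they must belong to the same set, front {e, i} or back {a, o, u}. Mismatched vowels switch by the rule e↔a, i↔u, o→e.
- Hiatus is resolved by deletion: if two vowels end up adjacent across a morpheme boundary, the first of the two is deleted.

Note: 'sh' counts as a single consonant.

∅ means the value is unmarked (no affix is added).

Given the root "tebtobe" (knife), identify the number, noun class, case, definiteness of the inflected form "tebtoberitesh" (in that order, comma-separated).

Segment: tebtobe-r-u-tosh.
number: -r → dual.
noun class: -u → class IV.
case: ∅ → ablative.
definiteness: -tosh → definite.

dual, class IV, ablative, definite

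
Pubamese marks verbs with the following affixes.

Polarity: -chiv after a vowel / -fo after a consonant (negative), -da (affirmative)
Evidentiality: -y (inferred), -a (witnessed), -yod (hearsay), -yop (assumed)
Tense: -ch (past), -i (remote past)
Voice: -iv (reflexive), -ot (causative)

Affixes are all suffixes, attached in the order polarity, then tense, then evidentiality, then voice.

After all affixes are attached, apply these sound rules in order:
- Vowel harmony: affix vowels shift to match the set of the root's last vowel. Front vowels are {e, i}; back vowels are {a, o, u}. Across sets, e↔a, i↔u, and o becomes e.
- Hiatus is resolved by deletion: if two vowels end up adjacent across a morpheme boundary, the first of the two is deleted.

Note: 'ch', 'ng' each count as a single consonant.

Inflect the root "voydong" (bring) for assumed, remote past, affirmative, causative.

voydongduyopot

Attach polarity affirmative -da → voydongda.
Attach tense remote past -i → voydongdai.
Attach evidentiality assumed -yop → voydongdaiyop.
Attach voice causative -ot → voydongdaiyopot.
Apply vowel harmony: voydongdaiyopot → voydongdauyopot.
Apply vowel deletion: voydongdauyopot → voydongduyopot.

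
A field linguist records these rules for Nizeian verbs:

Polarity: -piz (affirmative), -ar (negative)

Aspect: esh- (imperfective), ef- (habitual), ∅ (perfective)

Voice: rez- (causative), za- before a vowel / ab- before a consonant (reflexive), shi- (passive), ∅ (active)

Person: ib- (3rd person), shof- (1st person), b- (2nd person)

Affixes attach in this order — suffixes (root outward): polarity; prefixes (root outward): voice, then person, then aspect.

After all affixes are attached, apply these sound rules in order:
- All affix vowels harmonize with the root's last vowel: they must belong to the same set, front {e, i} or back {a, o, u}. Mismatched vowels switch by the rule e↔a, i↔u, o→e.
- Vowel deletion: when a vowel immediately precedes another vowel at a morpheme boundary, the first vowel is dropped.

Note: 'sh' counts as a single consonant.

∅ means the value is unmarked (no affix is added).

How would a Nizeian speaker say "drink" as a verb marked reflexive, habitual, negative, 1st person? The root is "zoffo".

afshofabzoffar

Attach voice reflexive ab- (before consonant 'z') → abzoffo.
Attach person 1st person shof- → shofabzoffo.
Attach aspect habitual ef- → efshofabzoffo.
Attach polarity negative -ar → efshofabzoffoar.
Apply vowel harmony: efshofabzoffoar → afshofabzoffoar.
Apply vowel deletion: afshofabzoffoar → afshofabzoffar.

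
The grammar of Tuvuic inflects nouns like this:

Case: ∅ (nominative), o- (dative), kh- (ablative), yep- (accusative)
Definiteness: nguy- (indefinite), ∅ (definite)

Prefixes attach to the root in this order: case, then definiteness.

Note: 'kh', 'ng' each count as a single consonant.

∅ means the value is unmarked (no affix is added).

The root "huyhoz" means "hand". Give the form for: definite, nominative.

case = nominative: zero marking, form stays huyhoz.
definiteness = definite: zero marking, form stays huyhoz.

huyhoz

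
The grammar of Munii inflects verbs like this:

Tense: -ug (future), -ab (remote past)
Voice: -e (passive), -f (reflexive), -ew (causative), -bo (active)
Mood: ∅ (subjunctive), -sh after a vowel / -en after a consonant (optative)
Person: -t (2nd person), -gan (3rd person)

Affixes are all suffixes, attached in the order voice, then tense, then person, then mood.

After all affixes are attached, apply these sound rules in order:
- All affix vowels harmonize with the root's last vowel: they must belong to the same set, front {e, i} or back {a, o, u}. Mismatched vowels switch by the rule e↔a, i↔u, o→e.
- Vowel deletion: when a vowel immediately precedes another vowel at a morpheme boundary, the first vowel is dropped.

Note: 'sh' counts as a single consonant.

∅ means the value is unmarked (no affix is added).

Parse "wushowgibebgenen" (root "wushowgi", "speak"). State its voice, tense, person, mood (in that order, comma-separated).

Segment: wushowgi-bo-ab-gan-en.
voice: -bo → active.
tense: -ab → remote past.
person: -gan → 3rd person.
mood: -sh/en → optative.

active, remote past, 3rd person, optative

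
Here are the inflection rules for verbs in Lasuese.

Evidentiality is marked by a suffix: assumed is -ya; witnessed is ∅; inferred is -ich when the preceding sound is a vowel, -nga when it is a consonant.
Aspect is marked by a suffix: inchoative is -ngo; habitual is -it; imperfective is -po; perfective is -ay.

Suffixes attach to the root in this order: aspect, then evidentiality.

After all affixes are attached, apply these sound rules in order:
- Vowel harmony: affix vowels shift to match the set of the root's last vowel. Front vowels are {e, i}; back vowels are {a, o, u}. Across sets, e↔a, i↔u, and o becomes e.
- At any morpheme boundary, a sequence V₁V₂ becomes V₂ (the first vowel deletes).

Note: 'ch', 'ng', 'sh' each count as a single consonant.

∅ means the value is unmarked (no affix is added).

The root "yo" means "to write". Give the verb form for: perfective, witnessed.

Attach aspect perfective -ay → yoay.
evidentiality = witnessed: zero marking, form stays yoay.
Vowel harmony: no change.
Apply vowel deletion: yoay → yay.

yay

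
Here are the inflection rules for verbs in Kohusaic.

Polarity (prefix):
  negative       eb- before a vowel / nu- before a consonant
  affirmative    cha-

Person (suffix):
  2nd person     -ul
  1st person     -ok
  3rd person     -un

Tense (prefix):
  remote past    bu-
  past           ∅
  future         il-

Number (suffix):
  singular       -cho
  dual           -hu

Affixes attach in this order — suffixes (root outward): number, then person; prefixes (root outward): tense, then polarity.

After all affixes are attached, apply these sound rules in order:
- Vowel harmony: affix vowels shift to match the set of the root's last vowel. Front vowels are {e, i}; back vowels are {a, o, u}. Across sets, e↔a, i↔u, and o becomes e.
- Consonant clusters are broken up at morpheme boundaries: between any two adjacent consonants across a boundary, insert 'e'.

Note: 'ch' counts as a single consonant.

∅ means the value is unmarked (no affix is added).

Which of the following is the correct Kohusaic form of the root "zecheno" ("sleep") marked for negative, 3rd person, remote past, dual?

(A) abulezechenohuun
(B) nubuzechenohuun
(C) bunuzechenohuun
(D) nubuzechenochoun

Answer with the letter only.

B

Attach number dual -hu → zechenohu.
Attach tense remote past bu- → buzechenohu.
Attach polarity negative nu- (before consonant 'b') → nubuzechenohu.
Attach person 3rd person -un → nubuzechenohuun.
Vowel harmony: no change.
Epenthesis: no change.
So the correct form is nubuzechenohuun, option (B).
(A) abulezechenohuun is wrong: it uses future instead of remote past for tense.
(D) nubuzechenochoun is wrong: it uses singular instead of dual for number.
(C) bunuzechenohuun is wrong: it has the affixes in the wrong order.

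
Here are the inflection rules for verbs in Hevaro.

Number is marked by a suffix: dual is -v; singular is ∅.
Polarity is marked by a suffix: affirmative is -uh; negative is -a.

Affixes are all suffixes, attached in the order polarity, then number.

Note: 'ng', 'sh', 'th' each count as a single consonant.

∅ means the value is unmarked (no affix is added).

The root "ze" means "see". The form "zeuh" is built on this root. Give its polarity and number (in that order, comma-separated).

affirmative, singular

Segment: ze-uh.
polarity: -uh → affirmative.
number: ∅ → singular.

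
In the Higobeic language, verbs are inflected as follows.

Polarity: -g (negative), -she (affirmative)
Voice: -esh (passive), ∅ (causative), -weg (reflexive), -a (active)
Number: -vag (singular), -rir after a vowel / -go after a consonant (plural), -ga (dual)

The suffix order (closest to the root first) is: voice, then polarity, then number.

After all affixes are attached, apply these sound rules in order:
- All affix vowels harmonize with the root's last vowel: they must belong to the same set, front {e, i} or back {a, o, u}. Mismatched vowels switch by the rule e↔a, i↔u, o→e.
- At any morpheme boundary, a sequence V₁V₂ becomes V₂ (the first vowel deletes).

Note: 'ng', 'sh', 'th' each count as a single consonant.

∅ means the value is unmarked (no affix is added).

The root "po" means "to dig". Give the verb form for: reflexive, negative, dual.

Attach voice reflexive -weg → poweg.
Attach polarity negative -g → powegg.
Attach number dual -ga → poweggga.
Apply vowel harmony: poweggga → powaggga.
Vowel deletion: no change.

powaggga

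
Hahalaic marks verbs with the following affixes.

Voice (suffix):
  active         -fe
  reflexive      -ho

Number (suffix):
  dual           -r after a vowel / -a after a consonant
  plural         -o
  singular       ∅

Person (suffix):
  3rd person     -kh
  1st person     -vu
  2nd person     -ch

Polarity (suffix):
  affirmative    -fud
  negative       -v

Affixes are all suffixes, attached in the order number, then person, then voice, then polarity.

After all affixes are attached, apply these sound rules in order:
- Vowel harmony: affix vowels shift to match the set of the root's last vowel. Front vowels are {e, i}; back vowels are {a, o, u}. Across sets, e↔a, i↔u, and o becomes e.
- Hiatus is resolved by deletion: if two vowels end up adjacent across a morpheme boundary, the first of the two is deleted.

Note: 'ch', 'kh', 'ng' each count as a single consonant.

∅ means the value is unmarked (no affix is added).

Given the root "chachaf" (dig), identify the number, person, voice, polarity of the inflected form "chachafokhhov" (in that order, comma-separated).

plural, 3rd person, reflexive, negative

Segment: chachaf-o-kh-ho-v.
number: -o → plural.
person: -kh → 3rd person.
voice: -ho → reflexive.
polarity: -v → negative.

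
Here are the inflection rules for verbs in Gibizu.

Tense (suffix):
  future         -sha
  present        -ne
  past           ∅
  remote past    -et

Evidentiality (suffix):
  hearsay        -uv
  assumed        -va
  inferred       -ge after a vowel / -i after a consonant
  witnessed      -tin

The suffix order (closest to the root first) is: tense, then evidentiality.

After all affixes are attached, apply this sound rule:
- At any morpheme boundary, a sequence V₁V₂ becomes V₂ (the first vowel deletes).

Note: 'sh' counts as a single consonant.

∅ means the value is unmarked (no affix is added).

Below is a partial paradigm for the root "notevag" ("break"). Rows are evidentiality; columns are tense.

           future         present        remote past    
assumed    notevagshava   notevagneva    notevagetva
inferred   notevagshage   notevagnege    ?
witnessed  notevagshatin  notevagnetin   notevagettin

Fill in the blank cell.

Attach tense remote past -et → notevaget.
Attach evidentiality inferred -i (after consonant 't') → notevageti.
Vowel deletion: no change.

notevageti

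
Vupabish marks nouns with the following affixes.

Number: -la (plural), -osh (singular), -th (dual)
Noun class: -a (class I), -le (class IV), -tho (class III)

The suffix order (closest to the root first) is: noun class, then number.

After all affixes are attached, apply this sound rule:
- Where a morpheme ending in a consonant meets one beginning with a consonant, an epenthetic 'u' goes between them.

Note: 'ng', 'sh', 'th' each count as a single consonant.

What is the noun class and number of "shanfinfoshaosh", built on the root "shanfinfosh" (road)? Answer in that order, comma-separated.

class I, singular

Segment: shanfinfosh-a-osh.
noun class: -a → class I.
number: -osh → singular.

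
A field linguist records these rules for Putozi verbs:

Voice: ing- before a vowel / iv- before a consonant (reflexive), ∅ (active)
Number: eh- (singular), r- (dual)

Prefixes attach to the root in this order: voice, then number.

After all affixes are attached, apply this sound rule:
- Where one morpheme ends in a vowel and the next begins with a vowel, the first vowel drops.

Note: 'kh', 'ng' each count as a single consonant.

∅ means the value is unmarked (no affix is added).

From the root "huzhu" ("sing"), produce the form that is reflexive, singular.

Attach voice reflexive iv- (before consonant 'h') → ivhuzhu.
Attach number singular eh- → ehivhuzhu.
Vowel deletion: no change.

ehivhuzhu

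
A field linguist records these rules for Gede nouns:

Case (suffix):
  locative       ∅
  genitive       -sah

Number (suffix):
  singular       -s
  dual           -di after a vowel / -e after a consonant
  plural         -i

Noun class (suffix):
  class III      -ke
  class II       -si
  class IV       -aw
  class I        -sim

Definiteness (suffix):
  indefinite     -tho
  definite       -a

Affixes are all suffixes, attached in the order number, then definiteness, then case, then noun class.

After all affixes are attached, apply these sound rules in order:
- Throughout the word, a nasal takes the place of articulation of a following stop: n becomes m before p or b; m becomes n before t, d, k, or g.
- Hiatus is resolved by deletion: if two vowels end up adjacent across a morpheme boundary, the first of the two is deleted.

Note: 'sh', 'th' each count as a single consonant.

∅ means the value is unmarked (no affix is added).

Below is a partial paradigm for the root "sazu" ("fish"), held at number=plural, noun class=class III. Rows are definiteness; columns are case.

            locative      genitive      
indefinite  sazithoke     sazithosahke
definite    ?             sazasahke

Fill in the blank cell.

sazake

Attach number plural -i → sazui.
Attach definiteness definite -a → sazuia.
case = locative: zero marking, form stays sazuia.
Attach noun class class III -ke → sazuiake.
Nasal assimilation: no change.
Apply vowel deletion: sazuiake → sazake.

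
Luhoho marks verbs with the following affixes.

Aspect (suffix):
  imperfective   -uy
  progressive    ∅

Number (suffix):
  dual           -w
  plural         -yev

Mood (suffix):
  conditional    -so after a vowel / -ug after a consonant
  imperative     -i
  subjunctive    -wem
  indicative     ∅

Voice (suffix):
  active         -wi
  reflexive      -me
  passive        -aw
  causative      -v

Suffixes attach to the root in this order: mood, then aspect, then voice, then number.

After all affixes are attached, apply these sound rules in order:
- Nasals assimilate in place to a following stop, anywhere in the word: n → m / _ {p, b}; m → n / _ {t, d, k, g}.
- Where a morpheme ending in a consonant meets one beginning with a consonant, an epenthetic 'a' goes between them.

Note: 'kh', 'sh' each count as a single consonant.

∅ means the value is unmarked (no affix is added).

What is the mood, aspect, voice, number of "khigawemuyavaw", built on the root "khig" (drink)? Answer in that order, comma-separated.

Segment: khig-wem-uy-v-w.
mood: -wem → subjunctive.
aspect: -uy → imperfective.
voice: -v → causative.
number: -w → dual.

subjunctive, imperfective, causative, dual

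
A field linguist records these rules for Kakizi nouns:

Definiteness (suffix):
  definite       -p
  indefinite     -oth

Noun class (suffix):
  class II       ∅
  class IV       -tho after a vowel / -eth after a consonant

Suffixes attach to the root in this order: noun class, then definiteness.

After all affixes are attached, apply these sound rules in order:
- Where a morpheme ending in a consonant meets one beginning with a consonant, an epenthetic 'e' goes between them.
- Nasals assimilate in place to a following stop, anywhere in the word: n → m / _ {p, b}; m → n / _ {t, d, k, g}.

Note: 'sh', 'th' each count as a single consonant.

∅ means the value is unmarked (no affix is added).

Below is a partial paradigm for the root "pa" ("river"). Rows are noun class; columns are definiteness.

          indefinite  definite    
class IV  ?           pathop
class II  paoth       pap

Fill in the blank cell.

pathooth

Attach noun class class IV -tho (after vowel 'a') → patho.
Attach definiteness indefinite -oth → pathooth.
Epenthesis: no change.
Nasal assimilation: no change.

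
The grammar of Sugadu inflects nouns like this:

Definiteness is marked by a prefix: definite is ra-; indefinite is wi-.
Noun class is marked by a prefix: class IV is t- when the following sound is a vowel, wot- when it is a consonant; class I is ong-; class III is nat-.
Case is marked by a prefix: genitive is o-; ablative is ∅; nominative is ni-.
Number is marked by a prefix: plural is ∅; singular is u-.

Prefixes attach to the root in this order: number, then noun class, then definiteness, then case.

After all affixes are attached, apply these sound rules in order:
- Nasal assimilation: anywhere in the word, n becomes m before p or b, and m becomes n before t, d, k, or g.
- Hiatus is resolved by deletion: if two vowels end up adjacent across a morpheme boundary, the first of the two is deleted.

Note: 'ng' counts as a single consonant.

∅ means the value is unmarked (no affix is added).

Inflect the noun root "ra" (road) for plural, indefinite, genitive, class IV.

owiwotra

number = plural: zero marking, form stays ra.
Attach noun class class IV wot- (before consonant 'r') → wotra.
Attach definiteness indefinite wi- → wiwotra.
Attach case genitive o- → owiwotra.
Nasal assimilation: no change.
Vowel deletion: no change.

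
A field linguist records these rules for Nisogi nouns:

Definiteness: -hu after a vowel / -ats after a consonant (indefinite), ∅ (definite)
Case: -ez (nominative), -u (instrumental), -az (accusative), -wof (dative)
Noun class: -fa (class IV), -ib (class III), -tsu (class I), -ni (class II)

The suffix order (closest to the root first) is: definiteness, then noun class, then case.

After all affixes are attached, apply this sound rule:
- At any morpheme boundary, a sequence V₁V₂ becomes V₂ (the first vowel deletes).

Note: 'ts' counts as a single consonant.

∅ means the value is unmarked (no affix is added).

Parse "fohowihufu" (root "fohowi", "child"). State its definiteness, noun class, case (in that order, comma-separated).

Segment: fohowi-hu-fa-u.
definiteness: -hu/ats → indefinite.
noun class: -fa → class IV.
case: -u → instrumental.

indefinite, class IV, instrumental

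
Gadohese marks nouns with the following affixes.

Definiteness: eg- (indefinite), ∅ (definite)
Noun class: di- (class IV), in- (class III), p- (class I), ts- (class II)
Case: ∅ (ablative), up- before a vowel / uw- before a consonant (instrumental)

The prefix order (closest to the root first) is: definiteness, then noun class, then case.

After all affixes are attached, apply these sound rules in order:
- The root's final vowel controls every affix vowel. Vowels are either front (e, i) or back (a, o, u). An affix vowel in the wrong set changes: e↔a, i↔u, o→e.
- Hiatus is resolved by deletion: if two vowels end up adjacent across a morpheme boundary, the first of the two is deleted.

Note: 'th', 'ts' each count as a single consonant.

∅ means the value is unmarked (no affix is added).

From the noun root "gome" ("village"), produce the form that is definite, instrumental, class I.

iwpgome

definiteness = definite: zero marking, form stays gome.
Attach noun class class I p- → pgome.
Attach case instrumental uw- (before consonant 'p') → uwpgome.
Apply vowel harmony: uwpgome → iwpgome.
Vowel deletion: no change.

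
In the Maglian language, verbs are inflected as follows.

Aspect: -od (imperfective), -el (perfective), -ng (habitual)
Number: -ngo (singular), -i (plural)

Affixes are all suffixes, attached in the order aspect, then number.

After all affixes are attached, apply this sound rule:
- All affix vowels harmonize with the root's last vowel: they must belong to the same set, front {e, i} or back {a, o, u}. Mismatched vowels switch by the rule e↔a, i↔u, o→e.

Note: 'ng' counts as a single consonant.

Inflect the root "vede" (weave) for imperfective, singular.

Attach aspect imperfective -od → vedeod.
Attach number singular -ngo → vedeodngo.
Apply vowel harmony: vedeodngo → vedeednge.

vedeednge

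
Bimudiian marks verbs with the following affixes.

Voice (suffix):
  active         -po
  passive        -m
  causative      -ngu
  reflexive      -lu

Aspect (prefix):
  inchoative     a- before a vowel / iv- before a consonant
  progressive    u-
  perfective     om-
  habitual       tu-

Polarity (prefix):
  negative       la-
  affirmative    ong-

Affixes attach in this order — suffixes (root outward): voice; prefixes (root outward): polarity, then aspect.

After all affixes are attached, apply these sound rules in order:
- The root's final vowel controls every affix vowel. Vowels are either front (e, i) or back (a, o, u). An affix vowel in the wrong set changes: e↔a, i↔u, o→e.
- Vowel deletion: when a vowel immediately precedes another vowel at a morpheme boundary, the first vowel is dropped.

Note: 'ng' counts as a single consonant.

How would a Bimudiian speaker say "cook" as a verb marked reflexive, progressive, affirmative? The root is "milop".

Attach polarity affirmative ong- → ongmilop.
Attach voice reflexive -lu → ongmiloplu.
Attach aspect progressive u- → uongmiloplu.
Vowel harmony: no change.
Apply vowel deletion: uongmiloplu → ongmiloplu.

ongmiloplu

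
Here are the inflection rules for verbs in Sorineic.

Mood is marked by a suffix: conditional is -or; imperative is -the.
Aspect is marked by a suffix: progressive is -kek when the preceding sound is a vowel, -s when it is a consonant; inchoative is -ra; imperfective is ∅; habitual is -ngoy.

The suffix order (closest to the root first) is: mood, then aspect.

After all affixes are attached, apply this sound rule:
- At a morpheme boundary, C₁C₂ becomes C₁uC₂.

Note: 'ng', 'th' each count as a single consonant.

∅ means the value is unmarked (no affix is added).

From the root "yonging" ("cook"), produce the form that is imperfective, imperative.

yonginguthe

Attach mood imperative -the → yongingthe.
aspect = imperfective: zero marking, form stays yongingthe.
Apply epenthesis: yongingthe → yonginguthe.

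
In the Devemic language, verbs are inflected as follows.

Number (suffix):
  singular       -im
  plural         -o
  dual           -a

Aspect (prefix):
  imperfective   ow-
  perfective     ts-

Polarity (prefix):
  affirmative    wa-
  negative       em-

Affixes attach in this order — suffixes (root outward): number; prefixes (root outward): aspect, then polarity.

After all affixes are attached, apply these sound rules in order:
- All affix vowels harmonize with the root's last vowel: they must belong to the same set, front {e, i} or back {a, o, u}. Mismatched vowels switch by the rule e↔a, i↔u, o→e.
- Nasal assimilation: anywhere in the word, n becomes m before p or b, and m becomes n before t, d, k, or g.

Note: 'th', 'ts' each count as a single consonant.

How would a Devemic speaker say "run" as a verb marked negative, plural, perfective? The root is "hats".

Attach number plural -o → hatso.
Attach aspect perfective ts- → tshatso.
Attach polarity negative em- → emtshatso.
Apply vowel harmony: emtshatso → amtshatso.
Nasal assimilation: no change.

amtshatso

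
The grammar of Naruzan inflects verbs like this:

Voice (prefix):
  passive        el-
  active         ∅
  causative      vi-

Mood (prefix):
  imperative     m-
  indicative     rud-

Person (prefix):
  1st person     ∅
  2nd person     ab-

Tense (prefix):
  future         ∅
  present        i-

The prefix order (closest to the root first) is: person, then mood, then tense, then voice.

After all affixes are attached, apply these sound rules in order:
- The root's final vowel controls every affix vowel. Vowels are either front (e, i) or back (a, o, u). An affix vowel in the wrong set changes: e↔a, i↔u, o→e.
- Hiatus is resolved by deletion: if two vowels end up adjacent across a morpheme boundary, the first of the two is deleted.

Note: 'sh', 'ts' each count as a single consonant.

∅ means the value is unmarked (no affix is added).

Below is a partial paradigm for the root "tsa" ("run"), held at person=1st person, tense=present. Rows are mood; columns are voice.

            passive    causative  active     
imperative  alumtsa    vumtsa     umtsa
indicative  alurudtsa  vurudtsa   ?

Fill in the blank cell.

urudtsa

person = 1st person: zero marking, form stays tsa.
Attach mood indicative rud- → rudtsa.
Attach tense present i- → irudtsa.
voice = active: zero marking, form stays irudtsa.
Apply vowel harmony: irudtsa → urudtsa.
Vowel deletion: no change.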